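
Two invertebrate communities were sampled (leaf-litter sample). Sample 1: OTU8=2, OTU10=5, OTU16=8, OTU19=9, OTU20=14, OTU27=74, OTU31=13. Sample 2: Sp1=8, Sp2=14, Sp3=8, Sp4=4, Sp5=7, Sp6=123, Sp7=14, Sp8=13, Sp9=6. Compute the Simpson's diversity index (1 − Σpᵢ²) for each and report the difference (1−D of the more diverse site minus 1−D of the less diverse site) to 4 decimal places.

0.0252

Sample 1: N=125, proportions 0.016, 0.04, 0.064, 0.072, 0.112, 0.592, 0.104, giving 1−D = 0.615040 (working shown to 6 dp, full precision carried).
Sample 2: N=197, proportions 0.040609, 0.071066, 0.040609, 0.020305, 0.035533, 0.624365, 0.071066, 0.06599, 0.030457, giving 1−D = 0.589812.
Difference = |0.615040 − 0.589812| = 0.025228, i.e. 0.0252 to 4 decimal places.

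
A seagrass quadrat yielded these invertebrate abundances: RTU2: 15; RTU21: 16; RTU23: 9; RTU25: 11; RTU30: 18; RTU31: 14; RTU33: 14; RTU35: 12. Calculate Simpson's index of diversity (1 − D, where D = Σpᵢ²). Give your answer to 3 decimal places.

Total N = 15+16+9+11+18+14+14+12 = 109, so the proportions are 0.13761, 0.14679, 0.08257, 0.10092, 0.16514, 0.12844, 0.12844, 0.11009 (working shown to 5 dp, full precision carried).
D = 0.13761² + 0.14679² + 0.08257² + 0.10092² + 0.16514² + 0.12844² + 0.12844² + 0.11009² = 0.01894 + 0.02155 + 0.00682 + 0.01018 + 0.02727 + 0.01650 + 0.01650 + 0.01212 = 0.12987.
So 1 − D = 0.87013, i.e. 0.870 to 3 decimal places.

0.870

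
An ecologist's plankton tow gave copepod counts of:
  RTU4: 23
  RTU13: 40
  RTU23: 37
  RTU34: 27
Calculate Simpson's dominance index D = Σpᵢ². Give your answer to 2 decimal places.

Total N = 23+40+37+27 = 127, so the proportions are 0.1811, 0.315, 0.2913, 0.2126 (working shown to 4 dp, full precision carried).
D = 0.1811² + 0.315² + 0.2913² + 0.2126² = 0.0328 + 0.0992 + 0.0849 + 0.0452 = 0.2621.
To 2 decimal places, D = 0.26.

0.26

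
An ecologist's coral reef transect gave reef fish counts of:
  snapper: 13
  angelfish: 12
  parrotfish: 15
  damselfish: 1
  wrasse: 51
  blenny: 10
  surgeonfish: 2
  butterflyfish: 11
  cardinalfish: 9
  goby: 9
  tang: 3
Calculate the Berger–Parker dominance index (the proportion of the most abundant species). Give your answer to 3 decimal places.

Total N = 13+12+15+1+51+10+2+11+9+9+3 = 136, so the proportions are 0.09559, 0.08824, 0.11029, 0.00735, 0.375, 0.07353, 0.01471, 0.08088, 0.06618, 0.06618, 0.02206 (working shown to 5 dp, full precision carried).
The largest proportion is 0.375, i.e. d = 0.375 to 3 decimal places.

0.375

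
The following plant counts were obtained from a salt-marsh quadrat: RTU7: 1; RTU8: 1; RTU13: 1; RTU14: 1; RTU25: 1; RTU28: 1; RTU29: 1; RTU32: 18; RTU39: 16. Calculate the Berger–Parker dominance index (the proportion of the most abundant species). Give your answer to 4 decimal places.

Total N = 1+1+1+1+1+1+1+18+16 = 41, so the proportions are 0.02439, 0.02439, 0.02439, 0.02439, 0.02439, 0.02439, 0.02439, 0.439024, 0.390244 (working shown to 6 dp, full precision carried).
The largest proportion is 0.439024, i.e. d = 0.4390 to 4 decimal places.

0.4390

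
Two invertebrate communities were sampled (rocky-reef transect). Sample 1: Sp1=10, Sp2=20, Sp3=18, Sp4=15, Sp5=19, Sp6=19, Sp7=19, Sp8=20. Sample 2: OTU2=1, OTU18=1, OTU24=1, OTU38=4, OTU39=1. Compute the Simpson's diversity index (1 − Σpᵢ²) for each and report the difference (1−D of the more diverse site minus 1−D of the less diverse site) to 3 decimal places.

Sample 1: N=140, proportions 0.07143, 0.14286, 0.12857, 0.10714, 0.13571, 0.13571, 0.13571, 0.14286, giving 1−D = 0.87082 (working shown to 5 dp, full precision carried).
Sample 2: N=8, proportions 0.125, 0.125, 0.125, 0.5, 0.125, giving 1−D = 0.68750.
Difference = |0.87082 − 0.68750| = 0.18332, i.e. 0.183 to 3 decimal places.

0.183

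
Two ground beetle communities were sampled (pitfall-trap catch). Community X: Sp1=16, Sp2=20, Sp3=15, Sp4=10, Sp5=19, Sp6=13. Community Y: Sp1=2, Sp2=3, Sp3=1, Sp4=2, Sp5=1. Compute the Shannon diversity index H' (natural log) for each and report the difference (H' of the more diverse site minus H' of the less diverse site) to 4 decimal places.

Community X: N=93, proportions 0.172043, 0.215054, 0.16129, 0.107527, 0.204301, 0.139785, giving H' = 1.766886 (working shown to 6 dp, full precision carried).
Community Y: N=9, proportions 0.222222, 0.333333, 0.111111, 0.222222, 0.111111, giving H' = 1.522955.
Difference = |1.766886 − 1.522955| = 0.243931, i.e. 0.2439 to 4 decimal places.

0.2439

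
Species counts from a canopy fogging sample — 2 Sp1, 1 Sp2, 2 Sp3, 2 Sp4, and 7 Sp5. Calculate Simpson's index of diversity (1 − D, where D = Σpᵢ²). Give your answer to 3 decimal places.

0.684

Total N = 2+1+2+2+7 = 14, so the proportions are 0.14286, 0.07143, 0.14286, 0.14286, 0.5 (working shown to 5 dp, full precision carried).
D = 0.14286² + 0.07143² + 0.14286² + 0.14286² + 0.5² = 0.02041 + 0.00510 + 0.02041 + 0.02041 + 0.25000 = 0.31633.
So 1 − D = 0.68367, i.e. 0.684 to 3 decimal places.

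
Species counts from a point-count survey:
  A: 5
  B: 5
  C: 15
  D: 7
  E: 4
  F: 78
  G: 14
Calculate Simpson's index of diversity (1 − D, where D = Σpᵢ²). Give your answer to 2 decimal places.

0.60

Total N = 5+5+15+7+4+78+14 = 128, so the proportions are 0.0391, 0.0391, 0.1172, 0.0547, 0.0312, 0.6094, 0.1094 (working shown to 4 dp, full precision carried).
D = 0.0391² + 0.0391² + 0.1172² + 0.0547² + 0.0312² + 0.6094² + 0.1094² = 0.0015 + 0.0015 + 0.0137 + 0.0030 + 0.0010 + 0.3713 + 0.0120 = 0.4041.
So 1 − D = 0.5959, i.e. 0.60 to 2 decimal places.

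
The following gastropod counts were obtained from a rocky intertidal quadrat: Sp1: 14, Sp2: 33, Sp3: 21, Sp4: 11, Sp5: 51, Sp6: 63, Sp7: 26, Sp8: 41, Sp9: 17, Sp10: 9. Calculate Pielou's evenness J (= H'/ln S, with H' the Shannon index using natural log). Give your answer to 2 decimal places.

Total N = 14+33+21+11+51+63+26+41+17+9 = 286, so the proportions are 0.049, 0.1154, 0.0734, 0.0385, 0.1783, 0.2203, 0.0909, 0.1434, 0.0594, 0.0315 (working shown to 4 dp, full precision carried).
H' = −Σ pᵢ ln pᵢ = −((-0.1477) + (-0.2492) + (-0.1918) + (-0.1253) + (-0.3075) + (-0.3333) + (-0.2180) + (-0.2785) + (-0.1678) + (-0.1088)) = 2.1277.
With S = 10 species, ln S = 2.3026, so J = 2.1277/2.3026 = 0.9240, i.e. 0.92 to 2 decimal places.

0.92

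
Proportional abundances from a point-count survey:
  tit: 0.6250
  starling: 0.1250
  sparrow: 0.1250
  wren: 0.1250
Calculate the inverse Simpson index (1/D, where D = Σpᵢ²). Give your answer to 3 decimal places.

2.286

D = 0.625² + 0.125² + 0.125² + 0.125² = 0.390625 + 0.015625 + 0.015625 + 0.015625 = 0.437500 (working shown to 6 dp, full precision carried).
So 1/D = 2.28571, i.e. 2.286 to 3 decimal places.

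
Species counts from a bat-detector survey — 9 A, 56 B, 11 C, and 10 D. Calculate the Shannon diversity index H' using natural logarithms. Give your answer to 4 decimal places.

1.0288

Total N = 9+56+11+10 = 86, so the proportions are 0.104651, 0.651163, 0.127907, 0.116279 (working shown to 6 dp, full precision carried).
Each pᵢ ln pᵢ term: 0.104651×(-2.257123)=-0.236211, 0.651163×(-0.428996)=-0.279346, 0.127907×(-2.056452)=-0.263035, 0.116279×(-2.151762)=-0.250205.
Sum = -1.028796, so H' = 1.0288.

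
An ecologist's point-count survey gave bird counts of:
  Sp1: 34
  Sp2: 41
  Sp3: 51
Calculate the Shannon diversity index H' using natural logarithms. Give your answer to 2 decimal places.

1.08

Total N = 34+41+51 = 126, so the proportions are 0.2698, 0.3254, 0.4048 (working shown to 4 dp, full precision carried).
Each pᵢ ln pᵢ term: 0.2698×(-1.3099)=-0.3535, 0.3254×(-1.1227)=-0.3653, 0.4048×(-0.9045)=-0.3661.
Sum = -1.0849, so H' = 1.08.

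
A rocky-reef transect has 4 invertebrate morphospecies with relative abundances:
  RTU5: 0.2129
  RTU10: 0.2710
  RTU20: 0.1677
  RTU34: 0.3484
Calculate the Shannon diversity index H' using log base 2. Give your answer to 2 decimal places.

1.95

Each pᵢ log₂ pᵢ term (working shown to 4 dp, full precision carried): 0.2129×(-2.2318)=-0.4751, 0.271×(-1.8836)=-0.5105, 0.1677×(-2.5760)=-0.4320, 0.3484×(-1.5212)=-0.5300.
Sum = -1.9476, so H' = 1.95.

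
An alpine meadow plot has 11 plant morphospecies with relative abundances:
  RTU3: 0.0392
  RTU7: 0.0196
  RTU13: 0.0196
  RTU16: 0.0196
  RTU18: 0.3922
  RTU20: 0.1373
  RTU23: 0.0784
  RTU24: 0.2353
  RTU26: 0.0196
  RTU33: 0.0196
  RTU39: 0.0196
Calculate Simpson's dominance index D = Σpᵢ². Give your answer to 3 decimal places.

0.238

D = 0.0392² + 0.0196² + 0.0196² + 0.0196² + 0.3922² + 0.1373² + 0.0784² + 0.2353² + 0.0196² + 0.0196² + 0.0196² = 0.00154 + 0.00038 + 0.00038 + 0.00038 + 0.15382 + 0.01885 + 0.00615 + 0.05537 + 0.00038 + 0.00038 + 0.00038 = 0.23803 (working shown to 5 dp, full precision carried).
To 3 decimal places, D = 0.238.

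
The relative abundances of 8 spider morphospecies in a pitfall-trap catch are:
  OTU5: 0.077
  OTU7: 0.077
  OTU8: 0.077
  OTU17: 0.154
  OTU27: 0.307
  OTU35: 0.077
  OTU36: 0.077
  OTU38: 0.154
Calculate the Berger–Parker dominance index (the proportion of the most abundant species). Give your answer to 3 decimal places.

The largest proportion is 0.307, i.e. d = 0.307 to 3 decimal places.

0.307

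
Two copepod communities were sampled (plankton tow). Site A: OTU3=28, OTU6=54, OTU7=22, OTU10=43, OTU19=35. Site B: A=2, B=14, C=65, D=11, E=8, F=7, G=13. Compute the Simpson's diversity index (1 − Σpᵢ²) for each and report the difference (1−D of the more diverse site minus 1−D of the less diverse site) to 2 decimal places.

Site A: N=182, proportions 0.1538, 0.2967, 0.1209, 0.2363, 0.1923, giving 1−D = 0.7809 (working shown to 4 dp, full precision carried).
Site B: N=120, proportions 0.0167, 0.1167, 0.5417, 0.0917, 0.0667, 0.0583, 0.1083, giving 1−D = 0.6647.
Difference = |0.7809 − 0.6647| = 0.1162, i.e. 0.12 to 2 decimal places.

0.12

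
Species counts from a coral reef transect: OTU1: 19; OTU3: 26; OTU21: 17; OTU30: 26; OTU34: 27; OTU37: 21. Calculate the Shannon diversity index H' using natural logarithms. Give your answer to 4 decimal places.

Total N = 19+26+17+26+27+21 = 136, so the proportions are 0.139706, 0.191176, 0.125, 0.191176, 0.198529, 0.154412 (working shown to 6 dp, full precision carried).
Each pᵢ ln pᵢ term: 0.139706×(-1.968216)=-0.274971, 0.191176×(-1.654558)=-0.316313, 0.125×(-2.079442)=-0.259930, 0.191176×(-1.654558)=-0.316313, 0.198529×(-1.616818)=-0.320986, 0.154412×(-1.868132)=-0.288462.
Sum = -1.776974, so H' = 1.7770.

1.7770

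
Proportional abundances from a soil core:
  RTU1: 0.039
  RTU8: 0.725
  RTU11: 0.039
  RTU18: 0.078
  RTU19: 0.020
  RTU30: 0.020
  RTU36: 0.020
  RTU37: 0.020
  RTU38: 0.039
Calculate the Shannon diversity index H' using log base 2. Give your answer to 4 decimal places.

1.6225

Each pᵢ log₂ pᵢ term (working shown to 6 dp, full precision carried): 0.039×(-4.680382)=-0.182535, 0.725×(-0.463947)=-0.336362, 0.039×(-4.680382)=-0.182535, 0.078×(-3.680382)=-0.287070, 0.02×(-5.643856)=-0.112877, 0.02×(-5.643856)=-0.112877, 0.02×(-5.643856)=-0.112877, 0.02×(-5.643856)=-0.112877, 0.039×(-4.680382)=-0.182535.
Sum = -1.622545, so H' = 1.6225.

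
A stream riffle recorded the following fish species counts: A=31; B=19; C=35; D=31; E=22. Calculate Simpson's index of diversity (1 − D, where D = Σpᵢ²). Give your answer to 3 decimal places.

Total N = 31+19+35+31+22 = 138, so the proportions are 0.22464, 0.13768, 0.25362, 0.22464, 0.15942 (working shown to 5 dp, full precision carried).
D = 0.22464² + 0.13768² + 0.25362² + 0.22464² + 0.15942² = 0.05046 + 0.01896 + 0.06432 + 0.05046 + 0.02541 = 0.20962.
So 1 − D = 0.79038, i.e. 0.790 to 3 decimal places.

0.790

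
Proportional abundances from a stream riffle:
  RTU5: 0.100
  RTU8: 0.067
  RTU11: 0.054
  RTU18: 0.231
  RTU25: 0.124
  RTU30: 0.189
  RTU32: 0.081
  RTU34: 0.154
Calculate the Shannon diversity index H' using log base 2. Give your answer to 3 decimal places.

2.846

Each pᵢ log₂ pᵢ term (working shown to 5 dp, full precision carried): 0.1×(-3.32193)=-0.33219, 0.067×(-3.89970)=-0.26128, 0.054×(-4.21090)=-0.22739, 0.231×(-2.11404)=-0.48834, 0.124×(-3.01159)=-0.37344, 0.189×(-2.40354)=-0.45427, 0.081×(-3.62593)=-0.29370, 0.154×(-2.69900)=-0.41565.
Sum = -2.84626, so H' = 2.846.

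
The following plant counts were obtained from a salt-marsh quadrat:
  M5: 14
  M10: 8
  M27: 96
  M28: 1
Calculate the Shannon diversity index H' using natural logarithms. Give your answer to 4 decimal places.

0.6467

Total N = 14+8+96+1 = 119, so the proportions are 0.117647, 0.067227, 0.806723, 0.008403 (working shown to 6 dp, full precision carried).
Each pᵢ ln pᵢ term: 0.117647×(-2.140066)=-0.251772, 0.067227×(-2.699682)=-0.181491, 0.806723×(-0.214775)=-0.173264, 0.008403×(-4.779123)=-0.040161.
Sum = -0.646689, so H' = 0.6467.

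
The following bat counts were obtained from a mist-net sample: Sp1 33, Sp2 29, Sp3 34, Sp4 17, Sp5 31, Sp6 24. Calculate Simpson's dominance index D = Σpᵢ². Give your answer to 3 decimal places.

0.174

Total N = 33+29+34+17+31+24 = 168, so the proportions are 0.19643, 0.17262, 0.20238, 0.10119, 0.18452, 0.14286 (working shown to 5 dp, full precision carried).
D = 0.19643² + 0.17262² + 0.20238² + 0.10119² + 0.18452² + 0.14286² = 0.03858 + 0.02980 + 0.04096 + 0.01024 + 0.03405 + 0.02041 = 0.17404.
To 3 decimal places, D = 0.174.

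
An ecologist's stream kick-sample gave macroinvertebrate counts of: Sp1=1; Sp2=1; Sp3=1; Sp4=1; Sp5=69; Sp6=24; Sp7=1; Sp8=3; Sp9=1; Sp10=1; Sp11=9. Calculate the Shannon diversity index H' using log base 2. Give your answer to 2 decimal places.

Total N = 1+1+1+1+69+24+1+3+1+1+9 = 112, so the proportions are 0.0089, 0.0089, 0.0089, 0.0089, 0.6161, 0.2143, 0.0089, 0.0268, 0.0089, 0.0089, 0.0804 (working shown to 4 dp, full precision carried).
Each pᵢ log₂ pᵢ term: 0.0089×(-6.8074)=-0.0608, 0.0089×(-6.8074)=-0.0608, 0.0089×(-6.8074)=-0.0608, 0.0089×(-6.8074)=-0.0608, 0.6161×(-0.6988)=-0.4305, 0.2143×(-2.2224)=-0.4762, 0.0089×(-6.8074)=-0.0608, 0.0268×(-5.2224)=-0.1399, 0.0089×(-6.8074)=-0.0608, 0.0089×(-6.8074)=-0.0608, 0.0804×(-3.6374)=-0.2923.
Sum = -1.7644, so H' = 1.76.

1.76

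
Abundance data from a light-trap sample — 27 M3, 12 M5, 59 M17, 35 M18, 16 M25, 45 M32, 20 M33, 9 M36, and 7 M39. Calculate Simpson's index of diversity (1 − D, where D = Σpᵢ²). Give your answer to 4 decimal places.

0.8414

Total N = 27+12+59+35+16+45+20+9+7 = 230, so the proportions are 0.117391, 0.052174, 0.256522, 0.152174, 0.069565, 0.195652, 0.086957, 0.03913, 0.030435 (working shown to 6 dp, full precision carried).
D = 0.117391² + 0.052174² + 0.256522² + 0.152174² + 0.069565² + 0.195652² + 0.086957² + 0.03913² + 0.030435² = 0.013781 + 0.002722 + 0.065803 + 0.023157 + 0.004839 + 0.038280 + 0.007561 + 0.001531 + 0.000926 = 0.158601.
So 1 − D = 0.841399, i.e. 0.8414 to 4 decimal places.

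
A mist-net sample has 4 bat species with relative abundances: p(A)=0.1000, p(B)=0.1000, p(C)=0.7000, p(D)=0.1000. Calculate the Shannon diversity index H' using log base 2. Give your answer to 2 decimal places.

1.36

Each pᵢ log₂ pᵢ term (working shown to 4 dp, full precision carried): 0.1×(-3.3219)=-0.3322, 0.1×(-3.3219)=-0.3322, 0.7×(-0.5146)=-0.3602, 0.1×(-3.3219)=-0.3322.
Sum = -1.3568, so H' = 1.36.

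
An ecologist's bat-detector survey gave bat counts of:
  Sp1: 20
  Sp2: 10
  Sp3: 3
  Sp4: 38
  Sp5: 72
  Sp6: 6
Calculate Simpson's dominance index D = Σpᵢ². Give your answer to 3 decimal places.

0.323

Total N = 20+10+3+38+72+6 = 149, so the proportions are 0.13423, 0.06711, 0.02013, 0.25503, 0.48322, 0.04027 (working shown to 5 dp, full precision carried).
D = 0.13423² + 0.06711² + 0.02013² + 0.25503² + 0.48322² + 0.04027² = 0.01802 + 0.00450 + 0.00041 + 0.06504 + 0.23350 + 0.00162 = 0.32309.
To 3 decimal places, D = 0.323.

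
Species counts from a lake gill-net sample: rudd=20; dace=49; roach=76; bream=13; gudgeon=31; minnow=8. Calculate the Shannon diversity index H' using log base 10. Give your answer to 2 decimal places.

0.67

Total N = 20+49+76+13+31+8 = 197, so the proportions are 0.1015, 0.2487, 0.3858, 0.066, 0.1574, 0.0406 (working shown to 4 dp, full precision carried).
Each pᵢ log₁₀ pᵢ term: 0.1015×(-0.9934)=-0.1009, 0.2487×(-0.6043)=-0.1503, 0.3858×(-0.4137)=-0.1596, 0.066×(-1.1805)=-0.0779, 0.1574×(-0.8031)=-0.1264, 0.0406×(-1.3914)=-0.0565.
Sum = -0.6715, so H' = 0.67.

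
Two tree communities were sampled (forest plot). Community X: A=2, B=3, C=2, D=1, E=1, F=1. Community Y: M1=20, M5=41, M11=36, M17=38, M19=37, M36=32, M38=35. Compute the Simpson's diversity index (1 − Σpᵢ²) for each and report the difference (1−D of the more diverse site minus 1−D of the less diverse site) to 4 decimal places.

Community X: N=10, proportions 0.2, 0.3, 0.2, 0.1, 0.1, 0.1, giving 1−D = 0.800000 (working shown to 6 dp, full precision carried).
Community Y: N=239, proportions 0.083682, 0.171548, 0.150628, 0.158996, 0.154812, 0.133891, 0.146444, giving 1−D = 0.852261.
Difference = |0.800000 − 0.852261| = 0.052261, i.e. 0.0523 to 4 decimal places.

0.0523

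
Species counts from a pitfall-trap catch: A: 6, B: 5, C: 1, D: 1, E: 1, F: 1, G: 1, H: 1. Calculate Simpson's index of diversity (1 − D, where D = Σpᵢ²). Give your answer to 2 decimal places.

Total N = 6+5+1+1+1+1+1+1 = 17, so the proportions are 0.3529, 0.2941, 0.0588, 0.0588, 0.0588, 0.0588, 0.0588, 0.0588 (working shown to 4 dp, full precision carried).
D = 0.3529² + 0.2941² + 0.0588² + 0.0588² + 0.0588² + 0.0588² + 0.0588² + 0.0588² = 0.1246 + 0.0865 + 0.0035 + 0.0035 + 0.0035 + 0.0035 + 0.0035 + 0.0035 = 0.2318.
So 1 − D = 0.7682, i.e. 0.77 to 2 decimal places.

0.77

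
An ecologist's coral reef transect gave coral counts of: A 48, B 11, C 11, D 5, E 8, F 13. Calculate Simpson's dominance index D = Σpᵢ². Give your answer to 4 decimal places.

0.3043

Total N = 48+11+11+5+8+13 = 96, so the proportions are 0.5, 0.114583, 0.114583, 0.052083, 0.083333, 0.135417 (working shown to 6 dp, full precision carried).
D = 0.5² + 0.114583² + 0.114583² + 0.052083² + 0.083333² + 0.135417² = 0.250000 + 0.013129 + 0.013129 + 0.002713 + 0.006944 + 0.018338 = 0.304253.
To 4 decimal places, D = 0.3043.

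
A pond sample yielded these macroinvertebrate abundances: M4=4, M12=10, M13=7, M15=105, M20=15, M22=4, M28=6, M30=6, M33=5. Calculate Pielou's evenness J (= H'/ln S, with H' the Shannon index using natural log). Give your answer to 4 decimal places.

Total N = 4+10+7+105+15+4+6+6+5 = 162, so the proportions are 0.024691, 0.061728, 0.04321, 0.648148, 0.092593, 0.024691, 0.037037, 0.037037, 0.030864 (working shown to 6 dp, full precision carried).
H' = −Σ pᵢ ln pᵢ = −((-0.091390) + (-0.171914) + (-0.135752) + (-0.281060) + (-0.220328) + (-0.091390) + (-0.122068) + (-0.122068) + (-0.107351)) = 1.343322.
With S = 9 species, ln S = 2.197225, so J = 1.343322/2.197225 = 0.611372, i.e. 0.6114 to 4 decimal places.

0.6114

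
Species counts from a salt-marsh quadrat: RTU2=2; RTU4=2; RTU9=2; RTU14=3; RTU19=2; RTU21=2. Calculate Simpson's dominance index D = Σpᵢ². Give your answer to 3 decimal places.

Total N = 2+2+2+3+2+2 = 13, so the proportions are 0.15385, 0.15385, 0.15385, 0.23077, 0.15385, 0.15385 (working shown to 5 dp, full precision carried).
D = 0.15385² + 0.15385² + 0.15385² + 0.23077² + 0.15385² + 0.15385² = 0.02367 + 0.02367 + 0.02367 + 0.05325 + 0.02367 + 0.02367 = 0.17160.
To 3 decimal places, D = 0.172.

0.172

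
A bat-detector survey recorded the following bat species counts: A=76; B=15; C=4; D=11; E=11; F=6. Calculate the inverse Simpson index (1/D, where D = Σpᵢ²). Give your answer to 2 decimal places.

Total N = 76+15+4+11+11+6 = 123, so the proportions are 0.61789, 0.12195, 0.03252, 0.08943, 0.08943, 0.04878 (working shown to 5 dp, full precision carried).
D = 0.61789² + 0.12195² + 0.03252² + 0.08943² + 0.08943² + 0.04878² = 0.38178 + 0.01487 + 0.00106 + 0.00800 + 0.00800 + 0.00238 = 0.41609.
So 1/D = 2.4033, i.e. 2.40 to 2 decimal places.

2.40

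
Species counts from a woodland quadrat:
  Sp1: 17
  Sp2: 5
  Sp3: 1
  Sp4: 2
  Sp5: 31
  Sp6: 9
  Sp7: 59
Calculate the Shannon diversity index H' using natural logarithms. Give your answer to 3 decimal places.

Total N = 17+5+1+2+31+9+59 = 124, so the proportions are 0.1371, 0.04032, 0.00806, 0.01613, 0.25, 0.07258, 0.47581 (working shown to 5 dp, full precision carried).
Each pᵢ ln pᵢ term: 0.1371×(-1.98707)=-0.27242, 0.04032×(-3.21084)=-0.12947, 0.00806×(-4.82028)=-0.03887, 0.01613×(-4.12713)=-0.06657, 0.25×(-1.38629)=-0.34657, 0.07258×(-2.62306)=-0.19038, 0.47581×(-0.74274)=-0.35340.
Sum = -1.39769, so H' = 1.398.

1.398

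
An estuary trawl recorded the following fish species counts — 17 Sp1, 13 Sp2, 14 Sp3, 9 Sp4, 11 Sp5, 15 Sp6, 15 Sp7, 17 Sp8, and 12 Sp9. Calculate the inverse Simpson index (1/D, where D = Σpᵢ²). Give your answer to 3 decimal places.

Total N = 17+13+14+9+11+15+15+17+12 = 123, so the proportions are 0.1382114, 0.1056911, 0.1138211, 0.0731707, 0.0894309, 0.1219512, 0.1219512, 0.1382114, 0.097561 (working shown to 7 dp, full precision carried).
D = 0.1382114² + 0.1056911² + 0.1138211² + 0.0731707² + 0.0894309² + 0.1219512² + 0.1219512² + 0.1382114² + 0.097561² = 0.0191024 + 0.0111706 + 0.0129553 + 0.0053540 + 0.0079979 + 0.0148721 + 0.0148721 + 0.0191024 + 0.0095181 = 0.1149448.
So 1/D = 8.69983, i.e. 8.700 to 3 decimal places.

8.700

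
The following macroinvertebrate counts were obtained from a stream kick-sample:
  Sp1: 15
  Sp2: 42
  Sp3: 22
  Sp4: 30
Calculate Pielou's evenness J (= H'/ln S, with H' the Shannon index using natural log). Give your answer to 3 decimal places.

0.951

Total N = 15+42+22+30 = 109, so the proportions are 0.13761, 0.38532, 0.20183, 0.27523 (working shown to 5 dp, full precision carried).
H' = −Σ pᵢ ln pᵢ = −((-0.27293) + (-0.36747) + (-0.32300) + (-0.35509)) = 1.31849.
With S = 4 species, ln S = 1.38629, so J = 1.31849/1.38629 = 0.95109, i.e. 0.951 to 3 decimal places.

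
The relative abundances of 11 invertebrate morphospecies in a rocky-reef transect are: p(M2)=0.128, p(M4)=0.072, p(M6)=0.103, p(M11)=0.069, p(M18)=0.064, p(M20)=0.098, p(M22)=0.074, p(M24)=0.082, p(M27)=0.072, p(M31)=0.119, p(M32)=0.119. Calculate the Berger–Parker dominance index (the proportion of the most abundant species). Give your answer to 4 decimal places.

The largest proportion is 0.128, i.e. d = 0.1280 to 4 decimal places.

0.1280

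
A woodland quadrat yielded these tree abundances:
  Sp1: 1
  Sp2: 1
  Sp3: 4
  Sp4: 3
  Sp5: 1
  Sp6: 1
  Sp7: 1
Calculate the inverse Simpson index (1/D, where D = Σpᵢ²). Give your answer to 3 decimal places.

4.800

Total N = 1+1+4+3+1+1+1 = 12, so the proportions are 0.0833333, 0.0833333, 0.3333333, 0.25, 0.0833333, 0.0833333, 0.0833333 (working shown to 7 dp, full precision carried).
D = 0.0833333² + 0.0833333² + 0.3333333² + 0.25² + 0.0833333² + 0.0833333² + 0.0833333² = 0.0069444 + 0.0069444 + 0.1111111 + 0.0625000 + 0.0069444 + 0.0069444 + 0.0069444 = 0.2083333.
So 1/D = 4.80000, i.e. 4.800 to 3 decimal places.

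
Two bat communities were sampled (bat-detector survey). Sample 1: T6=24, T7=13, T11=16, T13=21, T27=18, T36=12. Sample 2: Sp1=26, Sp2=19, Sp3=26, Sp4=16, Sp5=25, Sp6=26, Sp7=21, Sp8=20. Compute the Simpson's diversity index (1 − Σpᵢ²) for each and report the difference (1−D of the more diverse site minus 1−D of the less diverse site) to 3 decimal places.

Sample 1: N=104, proportions 0.23077, 0.125, 0.15385, 0.20192, 0.17308, 0.11538, giving 1−D = 0.82341 (working shown to 5 dp, full precision carried).
Sample 2: N=179, proportions 0.14525, 0.10615, 0.14525, 0.08939, 0.13966, 0.14525, 0.11732, 0.11173, giving 1−D = 0.87170.
Difference = |0.82341 − 0.87170| = 0.04829, i.e. 0.048 to 3 decimal places.

0.048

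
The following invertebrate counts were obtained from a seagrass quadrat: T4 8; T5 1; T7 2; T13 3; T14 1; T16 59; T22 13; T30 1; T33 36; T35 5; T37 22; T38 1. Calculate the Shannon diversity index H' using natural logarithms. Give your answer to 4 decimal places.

1.7325

Total N = 8+1+2+3+1+59+13+1+36+5+22+1 = 152, so the proportions are 0.052632, 0.006579, 0.013158, 0.019737, 0.006579, 0.388158, 0.085526, 0.006579, 0.236842, 0.032895, 0.144737, 0.006579 (working shown to 6 dp, full precision carried).
Each pᵢ ln pᵢ term: 0.052632×(-2.944439)=-0.154970, 0.006579×(-5.023881)=-0.033052, 0.013158×(-4.330733)=-0.056983, 0.019737×(-3.925268)=-0.077472, 0.006579×(-5.023881)=-0.033052, 0.388158×(-0.946343)=-0.367331, 0.085526×(-2.458931)=-0.210303, 0.006579×(-5.023881)=-0.033052, 0.236842×(-1.440362)=-0.341138, 0.032895×(-3.414443)=-0.112317, 0.144737×(-1.932838)=-0.279753, 0.006579×(-5.023881)=-0.033052.
Sum = -1.732476, so H' = 1.7325.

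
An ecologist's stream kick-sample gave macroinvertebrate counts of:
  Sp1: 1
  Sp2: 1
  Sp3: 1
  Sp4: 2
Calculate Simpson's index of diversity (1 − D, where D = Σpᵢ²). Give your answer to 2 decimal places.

Total N = 1+1+1+2 = 5, so the proportions are 0.2, 0.2, 0.2, 0.4 (working shown to 4 dp, full precision carried).
D = 0.2² + 0.2² + 0.2² + 0.4² = 0.0400 + 0.0400 + 0.0400 + 0.1600 = 0.2800.
So 1 − D = 0.7200, i.e. 0.72 to 2 decimal places.

0.72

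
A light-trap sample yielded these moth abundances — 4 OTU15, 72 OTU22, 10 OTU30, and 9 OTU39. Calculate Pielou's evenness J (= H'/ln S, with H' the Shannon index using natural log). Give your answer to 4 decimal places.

Total N = 4+72+10+9 = 95, so the proportions are 0.042105, 0.757895, 0.105263, 0.094737 (working shown to 6 dp, full precision carried).
H' = −Σ pᵢ ln pᵢ = −((-0.133372) + (-0.210097) + (-0.236978) + (-0.223262)) = 0.803708.
With S = 4 species, ln S = 1.386294, so J = 0.803708/1.386294 = 0.579753, i.e. 0.5798 to 4 decimal places.

0.5798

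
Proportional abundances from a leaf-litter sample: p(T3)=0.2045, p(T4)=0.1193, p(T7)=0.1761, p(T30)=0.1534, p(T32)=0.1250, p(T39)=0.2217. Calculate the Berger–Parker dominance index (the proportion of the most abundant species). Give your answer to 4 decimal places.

The largest proportion is 0.2217, i.e. d = 0.2217 to 4 decimal places.

0.2217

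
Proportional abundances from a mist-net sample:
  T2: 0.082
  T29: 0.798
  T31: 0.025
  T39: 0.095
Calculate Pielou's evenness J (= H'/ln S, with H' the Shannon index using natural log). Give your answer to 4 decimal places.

0.5057

H' = −Σ pᵢ ln pᵢ = −((-0.205085) + (-0.180066) + (-0.092222) + (-0.223618)) = 0.700991 (working shown to 6 dp, full precision carried).
With S = 4 species, ln S = 1.386294, so J = 0.700991/1.386294 = 0.505658, i.e. 0.5057 to 4 decimal places.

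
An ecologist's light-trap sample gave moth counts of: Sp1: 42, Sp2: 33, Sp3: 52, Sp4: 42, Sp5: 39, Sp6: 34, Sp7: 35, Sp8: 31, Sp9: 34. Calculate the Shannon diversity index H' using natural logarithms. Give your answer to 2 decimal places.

2.18

Total N = 42+33+52+42+39+34+35+31+34 = 342, so the proportions are 0.1228, 0.0965, 0.152, 0.1228, 0.114, 0.0994, 0.1023, 0.0906, 0.0994 (working shown to 4 dp, full precision carried).
Each pᵢ ln pᵢ term: 0.1228×(-2.0971)=-0.2575, 0.0965×(-2.3383)=-0.2256, 0.152×(-1.8836)=-0.2864, 0.1228×(-2.0971)=-0.2575, 0.114×(-2.1712)=-0.2476, 0.0994×(-2.3085)=-0.2295, 0.1023×(-2.2795)=-0.2333, 0.0906×(-2.4008)=-0.2176, 0.0994×(-2.3085)=-0.2295.
Sum = -2.1846, so H' = 2.18.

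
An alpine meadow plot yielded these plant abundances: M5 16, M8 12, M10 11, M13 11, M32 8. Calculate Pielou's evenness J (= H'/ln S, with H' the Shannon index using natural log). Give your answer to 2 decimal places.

0.98

Total N = 16+12+11+11+8 = 58, so the proportions are 0.2759, 0.2069, 0.1897, 0.1897, 0.1379 (working shown to 4 dp, full precision carried).
H' = −Σ pᵢ ln pᵢ = −((-0.3553) + (-0.3260) + (-0.3153) + (-0.3153) + (-0.2732)) = 1.5851.
With S = 5 species, ln S = 1.6094, so J = 1.5851/1.6094 = 0.9849, i.e. 0.98 to 2 decimal places.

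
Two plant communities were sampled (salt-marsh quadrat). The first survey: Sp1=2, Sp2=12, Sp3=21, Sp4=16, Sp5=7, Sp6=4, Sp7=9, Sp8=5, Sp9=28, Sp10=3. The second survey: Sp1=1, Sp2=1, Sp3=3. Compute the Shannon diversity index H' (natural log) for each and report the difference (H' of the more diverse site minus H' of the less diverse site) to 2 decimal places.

The first survey: N=107, proportions 0.01869, 0.11215, 0.19626, 0.14953, 0.06542, 0.03738, 0.08411, 0.04673, 0.26168, 0.02804, giving H' = 2.02715 (working shown to 5 dp, full precision carried).
The second survey: N=5, proportions 0.2, 0.2, 0.6, giving H' = 0.95027.
Difference = |2.02715 − 0.95027| = 1.07688, i.e. 1.08 to 2 decimal places.

1.08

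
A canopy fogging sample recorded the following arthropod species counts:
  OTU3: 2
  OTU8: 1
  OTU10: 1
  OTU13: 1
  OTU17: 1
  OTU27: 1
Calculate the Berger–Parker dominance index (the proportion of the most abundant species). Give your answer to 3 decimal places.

0.286

Total N = 2+1+1+1+1+1 = 7, so the proportions are 0.28571, 0.14286, 0.14286, 0.14286, 0.14286, 0.14286 (working shown to 5 dp, full precision carried).
The largest proportion is 0.28571, i.e. d = 0.286 to 3 decimal places.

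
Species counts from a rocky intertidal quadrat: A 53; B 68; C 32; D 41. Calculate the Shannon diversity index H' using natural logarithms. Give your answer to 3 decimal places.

Total N = 53+68+32+41 = 194, so the proportions are 0.2732, 0.35052, 0.16495, 0.21134 (working shown to 5 dp, full precision carried).
Each pᵢ ln pᵢ term: 0.2732×(-1.29757)=-0.35449, 0.35052×(-1.04835)=-0.36746, 0.16495×(-1.80212)=-0.29726, 0.21134×(-1.55429)=-0.32848.
Sum = -1.34769, so H' = 1.348.

1.348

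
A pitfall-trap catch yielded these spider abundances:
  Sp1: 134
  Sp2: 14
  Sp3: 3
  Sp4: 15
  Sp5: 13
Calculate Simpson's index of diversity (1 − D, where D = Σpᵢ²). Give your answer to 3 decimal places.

Total N = 134+14+3+15+13 = 179, so the proportions are 0.7486, 0.07821, 0.01676, 0.0838, 0.07263 (working shown to 5 dp, full precision carried).
D = 0.7486² + 0.07821² + 0.01676² + 0.0838² + 0.07263² = 0.56041 + 0.00612 + 0.00028 + 0.00702 + 0.00527 = 0.57910.
So 1 − D = 0.42090, i.e. 0.421 to 3 decimal places.

0.421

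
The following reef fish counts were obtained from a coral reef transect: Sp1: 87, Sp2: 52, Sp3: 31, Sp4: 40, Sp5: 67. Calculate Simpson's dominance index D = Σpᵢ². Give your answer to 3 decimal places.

Total N = 87+52+31+40+67 = 277, so the proportions are 0.31408, 0.18773, 0.11191, 0.1444, 0.24188 (working shown to 5 dp, full precision carried).
D = 0.31408² + 0.18773² + 0.11191² + 0.1444² + 0.24188² = 0.09865 + 0.03524 + 0.01252 + 0.02085 + 0.05850 = 0.22577.
To 3 decimal places, D = 0.226.

0.226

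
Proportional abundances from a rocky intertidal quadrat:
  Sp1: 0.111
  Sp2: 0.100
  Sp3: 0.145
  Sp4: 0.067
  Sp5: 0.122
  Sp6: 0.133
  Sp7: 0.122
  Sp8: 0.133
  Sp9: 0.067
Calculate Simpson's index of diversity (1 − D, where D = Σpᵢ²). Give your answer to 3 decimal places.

D = 0.111² + 0.1² + 0.145² + 0.067² + 0.122² + 0.133² + 0.122² + 0.133² + 0.067² = 0.01232 + 0.01000 + 0.02102 + 0.00449 + 0.01488 + 0.01769 + 0.01488 + 0.01769 + 0.00449 = 0.11747 (working shown to 5 dp, full precision carried).
So 1 − D = 0.88253, i.e. 0.883 to 3 decimal places.

0.883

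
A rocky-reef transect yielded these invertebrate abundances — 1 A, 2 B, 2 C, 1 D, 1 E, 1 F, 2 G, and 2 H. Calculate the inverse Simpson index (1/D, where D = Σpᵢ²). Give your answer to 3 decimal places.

7.200

Total N = 1+2+2+1+1+1+2+2 = 12, so the proportions are 0.0833333, 0.1666667, 0.1666667, 0.0833333, 0.0833333, 0.0833333, 0.1666667, 0.1666667 (working shown to 7 dp, full precision carried).
D = 0.0833333² + 0.1666667² + 0.1666667² + 0.0833333² + 0.0833333² + 0.0833333² + 0.1666667² + 0.1666667² = 0.0069444 + 0.0277778 + 0.0277778 + 0.0069444 + 0.0069444 + 0.0069444 + 0.0277778 + 0.0277778 = 0.1388889.
So 1/D = 7.20000, i.e. 7.200 to 3 decimal places.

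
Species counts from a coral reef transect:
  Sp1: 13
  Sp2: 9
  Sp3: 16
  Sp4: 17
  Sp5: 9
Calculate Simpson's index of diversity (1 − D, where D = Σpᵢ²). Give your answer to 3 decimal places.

0.786

Total N = 13+9+16+17+9 = 64, so the proportions are 0.20312, 0.14062, 0.25, 0.26562, 0.14062 (working shown to 5 dp, full precision carried).
D = 0.20312² + 0.14062² + 0.25² + 0.26562² + 0.14062² = 0.04126 + 0.01978 + 0.06250 + 0.07056 + 0.01978 = 0.21387.
So 1 − D = 0.78613, i.e. 0.786 to 3 decimal places.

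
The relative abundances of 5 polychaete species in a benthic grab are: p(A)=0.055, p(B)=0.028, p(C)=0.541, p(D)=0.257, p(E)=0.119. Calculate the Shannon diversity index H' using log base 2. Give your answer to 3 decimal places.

Each pᵢ log₂ pᵢ term (working shown to 5 dp, full precision carried): 0.055×(-4.18442)=-0.23014, 0.028×(-5.15843)=-0.14444, 0.541×(-0.88630)=-0.47949, 0.257×(-1.96016)=-0.50376, 0.119×(-3.07097)=-0.36545.
Sum = -1.72327, so H' = 1.723.

1.723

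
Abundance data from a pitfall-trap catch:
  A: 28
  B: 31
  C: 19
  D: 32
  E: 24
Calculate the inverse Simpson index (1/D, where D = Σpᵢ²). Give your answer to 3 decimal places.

Total N = 28+31+19+32+24 = 134, so the proportions are 0.2089552, 0.2313433, 0.141791, 0.238806, 0.1791045 (working shown to 7 dp, full precision carried).
D = 0.2089552² + 0.2313433² + 0.141791² + 0.238806² + 0.1791045² = 0.0436623 + 0.0535197 + 0.0201047 + 0.0570283 + 0.0320784 = 0.2063934.
So 1/D = 4.84512, i.e. 4.845 to 3 decimal places.

4.845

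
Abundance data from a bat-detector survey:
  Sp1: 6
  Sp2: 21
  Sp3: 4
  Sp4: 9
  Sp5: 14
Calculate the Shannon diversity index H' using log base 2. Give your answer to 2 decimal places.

Total N = 6+21+4+9+14 = 54, so the proportions are 0.1111, 0.3889, 0.0741, 0.1667, 0.2593 (working shown to 4 dp, full precision carried).
Each pᵢ log₂ pᵢ term: 0.1111×(-3.1699)=-0.3522, 0.3889×(-1.3626)=-0.5299, 0.0741×(-3.7549)=-0.2781, 0.1667×(-2.5850)=-0.4308, 0.2593×(-1.9475)=-0.5049.
Sum = -2.0960, so H' = 2.10.

2.10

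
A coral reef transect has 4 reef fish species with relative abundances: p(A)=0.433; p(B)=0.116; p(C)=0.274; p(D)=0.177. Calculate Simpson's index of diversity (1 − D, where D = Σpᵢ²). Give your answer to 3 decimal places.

D = 0.433² + 0.116² + 0.274² + 0.177² = 0.18749 + 0.01346 + 0.07508 + 0.03133 = 0.30735 (working shown to 5 dp, full precision carried).
So 1 − D = 0.69265, i.e. 0.693 to 3 decimal places.

0.693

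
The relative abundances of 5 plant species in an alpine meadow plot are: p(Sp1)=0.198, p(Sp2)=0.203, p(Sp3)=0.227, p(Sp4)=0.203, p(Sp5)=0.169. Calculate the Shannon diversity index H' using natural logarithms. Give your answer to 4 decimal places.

1.6051

Each pᵢ ln pᵢ term (working shown to 6 dp, full precision carried): 0.198×(-1.619488)=-0.320659, 0.203×(-1.594549)=-0.323694, 0.227×(-1.482805)=-0.336597, 0.203×(-1.594549)=-0.323694, 0.169×(-1.777857)=-0.300458.
Sum = -1.605100, so H' = 1.6051.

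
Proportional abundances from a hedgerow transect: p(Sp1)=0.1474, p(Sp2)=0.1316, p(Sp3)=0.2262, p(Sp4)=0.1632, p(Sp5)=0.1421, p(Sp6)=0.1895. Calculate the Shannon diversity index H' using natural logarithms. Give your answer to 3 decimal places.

1.774

Each pᵢ ln pᵢ term (working shown to 5 dp, full precision carried): 0.1474×(-1.91461)=-0.28221, 0.1316×(-2.02799)=-0.26688, 0.2262×(-1.48634)=-0.33621, 0.1632×(-1.81278)=-0.29585, 0.1421×(-1.95122)=-0.27727, 0.1895×(-1.66337)=-0.31521.
Sum = -1.77363, so H' = 1.774.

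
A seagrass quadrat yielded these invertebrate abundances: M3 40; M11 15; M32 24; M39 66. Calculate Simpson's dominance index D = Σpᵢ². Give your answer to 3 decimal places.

0.321

Total N = 40+15+24+66 = 145, so the proportions are 0.27586, 0.10345, 0.16552, 0.45517 (working shown to 5 dp, full precision carried).
D = 0.27586² + 0.10345² + 0.16552² + 0.45517² = 0.07610 + 0.01070 + 0.02740 + 0.20718 = 0.32138.
To 3 decimal places, D = 0.321.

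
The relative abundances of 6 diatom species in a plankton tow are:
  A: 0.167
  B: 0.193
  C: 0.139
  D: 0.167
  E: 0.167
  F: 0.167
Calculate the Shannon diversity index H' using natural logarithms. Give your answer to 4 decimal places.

1.7873

Each pᵢ ln pᵢ term (working shown to 6 dp, full precision carried): 0.167×(-1.789761)=-0.298890, 0.193×(-1.645065)=-0.317498, 0.139×(-1.973281)=-0.274286, 0.167×(-1.789761)=-0.298890, 0.167×(-1.789761)=-0.298890, 0.167×(-1.789761)=-0.298890.
Sum = -1.787344, so H' = 1.7873.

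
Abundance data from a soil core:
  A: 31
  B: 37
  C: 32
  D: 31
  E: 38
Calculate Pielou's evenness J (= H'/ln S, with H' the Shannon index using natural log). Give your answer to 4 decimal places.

Total N = 31+37+32+31+38 = 169, so the proportions are 0.183432, 0.218935, 0.189349, 0.183432, 0.224852 (working shown to 6 dp, full precision carried).
H' = −Σ pᵢ ln pᵢ = −((-0.311084) + (-0.332558) + (-0.315108) + (-0.311084) + (-0.335550)) = 1.605384.
With S = 5 species, ln S = 1.609438, so J = 1.605384/1.609438 = 0.997481, i.e. 0.9975 to 4 decimal places.

0.9975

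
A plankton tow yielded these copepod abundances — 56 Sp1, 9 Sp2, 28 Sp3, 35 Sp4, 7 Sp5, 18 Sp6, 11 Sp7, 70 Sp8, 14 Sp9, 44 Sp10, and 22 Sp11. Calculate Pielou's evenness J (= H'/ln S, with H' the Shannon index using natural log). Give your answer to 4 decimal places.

Total N = 56+9+28+35+7+18+11+70+14+44+22 = 314, so the proportions are 0.178344, 0.028662, 0.089172, 0.111465, 0.022293, 0.057325, 0.035032, 0.22293, 0.044586, 0.140127, 0.070064 (working shown to 6 dp, full precision carried).
H' = −Σ pᵢ ln pᵢ = −((-0.307472) + (-0.101814) + (-0.215545) + (-0.244559) + (-0.084791) + (-0.163893) + (-0.117409) + (-0.334595) + (-0.138677) + (-0.275379) + (-0.186254)) = 2.170389.
With S = 11 species, ln S = 2.397895, so J = 2.170389/2.397895 = 0.905122, i.e. 0.9051 to 4 decimal places.

0.9051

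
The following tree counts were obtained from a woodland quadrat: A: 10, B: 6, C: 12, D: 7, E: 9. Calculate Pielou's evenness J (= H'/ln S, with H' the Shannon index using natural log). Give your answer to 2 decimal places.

0.98

Total N = 10+6+12+7+9 = 44, so the proportions are 0.2273, 0.1364, 0.2727, 0.1591, 0.2045 (working shown to 4 dp, full precision carried).
H' = −Σ pᵢ ln pᵢ = −((-0.3367) + (-0.2717) + (-0.3543) + (-0.2925) + (-0.3246)) = 1.5798.
With S = 5 species, ln S = 1.6094, so J = 1.5798/1.6094 = 0.9816, i.e. 0.98 to 2 decimal places.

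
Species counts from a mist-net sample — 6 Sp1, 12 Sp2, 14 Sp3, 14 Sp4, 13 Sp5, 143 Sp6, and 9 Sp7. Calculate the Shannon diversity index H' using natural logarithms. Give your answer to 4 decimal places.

1.1942

Total N = 6+12+14+14+13+143+9 = 211, so the proportions are 0.028436, 0.056872, 0.066351, 0.066351, 0.061611, 0.677725, 0.042654 (working shown to 6 dp, full precision carried).
Each pᵢ ln pᵢ term: 0.028436×(-3.560099)=-0.101235, 0.056872×(-2.866951)=-0.163049, 0.066351×(-2.712801)=-0.179996, 0.066351×(-2.712801)=-0.179996, 0.061611×(-2.786909)=-0.171705, 0.677725×(-0.389014)=-0.263644, 0.042654×(-3.154634)=-0.134558.
Sum = -1.194184, so H' = 1.1942.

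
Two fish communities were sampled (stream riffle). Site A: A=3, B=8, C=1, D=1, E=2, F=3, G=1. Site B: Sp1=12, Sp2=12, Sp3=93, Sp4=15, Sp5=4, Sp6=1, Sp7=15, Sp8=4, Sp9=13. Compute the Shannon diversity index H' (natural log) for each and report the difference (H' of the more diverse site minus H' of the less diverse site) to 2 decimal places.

Site A: N=19, proportions 0.1579, 0.4211, 0.0526, 0.0526, 0.1053, 0.1579, 0.0526, giving H' = 1.6490 (working shown to 4 dp, full precision carried).
Site B: N=169, proportions 0.071, 0.071, 0.5503, 0.0888, 0.0237, 0.0059, 0.0888, 0.0237, 0.0769, giving H' = 1.5391.
Difference = |1.6490 − 1.5391| = 0.1099, i.e. 0.11 to 2 decimal places.

0.11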